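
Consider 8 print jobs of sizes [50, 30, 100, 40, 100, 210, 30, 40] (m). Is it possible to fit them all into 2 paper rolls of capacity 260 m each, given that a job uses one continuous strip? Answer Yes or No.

No

Total = 600 m; ⌈600/260⌉ = 3.
At least 3 paper rolls are required, but only 2 are allowed.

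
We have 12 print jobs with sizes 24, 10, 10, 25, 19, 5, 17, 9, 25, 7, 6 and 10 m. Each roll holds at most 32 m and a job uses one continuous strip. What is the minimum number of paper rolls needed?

Total = 25 + 25 + 24 + 19 + 17 + 10 + 10 + 10 + 9 + 7 + 6 + 5 = 167 m.
Lower bound: ⌈167/32⌉ = 6 paper rolls.
A packing using 6 paper rolls:
  roll 1: 25 + 7 = 32
  roll 2: 25 + 6 = 31
  roll 3: 24 + 5 = 29
  roll 4: 19 + 10 = 29
  roll 5: 17 + 10 = 27
  roll 6: 10 + 9 = 19
This matches the lower bound, so 6 is optimal.

6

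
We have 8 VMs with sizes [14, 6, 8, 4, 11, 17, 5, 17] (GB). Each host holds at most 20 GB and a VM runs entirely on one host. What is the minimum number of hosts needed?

Total = 17 + 17 + 14 + 11 + 8 + 6 + 5 + 4 = 82 GB.
Lower bound: ⌈82/20⌉ = 5 hosts.
A packing using 5 hosts:
  host 1: 17 = 17
  host 2: 17 = 17
  host 3: 14 + 6 = 20
  host 4: 11 + 8 = 19
  host 5: 5 + 4 = 9
This matches the lower bound, so 5 is optimal.

5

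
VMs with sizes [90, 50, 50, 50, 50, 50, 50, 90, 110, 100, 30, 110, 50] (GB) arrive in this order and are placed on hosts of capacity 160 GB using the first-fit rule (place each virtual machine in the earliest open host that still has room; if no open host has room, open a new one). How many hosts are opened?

  90 → host 1 (new)  [load 90/160]
  50 → host 1  [load 140/160]
  50 → host 2 (new)  [load 50/160]
  50 → host 2  [load 100/160]
  50 → host 2  [load 150/160]
  50 → host 3 (new)  [load 50/160]
  50 → host 3  [load 100/160]
  90 → host 4 (new)  [load 90/160]
  110 → host 5 (new)  [load 110/160]
  100 → host 6 (new)  [load 100/160]
  30 → host 3  [load 130/160]
  110 → host 7 (new)  [load 110/160]
  50 → host 4  [load 140/160]
7 hosts opened.

7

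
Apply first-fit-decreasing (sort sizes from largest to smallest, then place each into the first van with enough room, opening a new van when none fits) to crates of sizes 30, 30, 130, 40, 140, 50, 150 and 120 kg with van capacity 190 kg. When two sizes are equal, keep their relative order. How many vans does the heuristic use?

Sorted descending: 150, 140, 130, 120, 50, 40, 30, 30.
  150 → van 1 (new)  [load 150/190]
  140 → van 2 (new)  [load 140/190]
  130 → van 3 (new)  [load 130/190]
  120 → van 4 (new)  [load 120/190]
  50 → van 2  [load 190/190]
  40 → van 1  [load 190/190]
  30 → van 3  [load 160/190]
  30 → van 3  [load 190/190]
4 vans opened.

4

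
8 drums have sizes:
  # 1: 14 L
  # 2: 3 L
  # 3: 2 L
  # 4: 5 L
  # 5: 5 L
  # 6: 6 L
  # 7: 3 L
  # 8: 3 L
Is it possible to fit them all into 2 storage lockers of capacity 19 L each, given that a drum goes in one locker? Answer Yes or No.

Total = 41 L; ⌈41/19⌉ = 3.
At least 3 storage lockers are required, but only 2 are allowed.

No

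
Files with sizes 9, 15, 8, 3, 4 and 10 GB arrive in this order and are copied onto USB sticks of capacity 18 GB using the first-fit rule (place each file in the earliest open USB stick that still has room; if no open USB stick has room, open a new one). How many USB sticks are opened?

3

  9 → USB stick 1 (new)  [load 9/18]
  15 → USB stick 2 (new)  [load 15/18]
  8 → USB stick 1  [load 17/18]
  3 → USB stick 2  [load 18/18]
  4 → USB stick 3 (new)  [load 4/18]
  10 → USB stick 3  [load 14/18]
3 USB sticks opened.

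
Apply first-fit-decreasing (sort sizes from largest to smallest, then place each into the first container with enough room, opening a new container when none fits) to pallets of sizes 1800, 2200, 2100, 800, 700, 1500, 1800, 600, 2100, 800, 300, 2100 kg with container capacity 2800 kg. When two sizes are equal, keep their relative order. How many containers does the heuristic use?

Sorted descending: 2200, 2100, 2100, 2100, 1800, 1800, 1500, 800, 800, 700, 600, 300.
  2200 → container 1 (new)  [load 2200/2800]
  2100 → container 2 (new)  [load 2100/2800]
  2100 → container 3 (new)  [load 2100/2800]
  2100 → container 4 (new)  [load 2100/2800]
  1800 → container 5 (new)  [load 1800/2800]
  1800 → container 6 (new)  [load 1800/2800]
  1500 → container 7 (new)  [load 1500/2800]
  800 → container 5  [load 2600/2800]
  800 → container 6  [load 2600/2800]
  700 → container 2  [load 2800/2800]
  600 → container 1  [load 2800/2800]
  300 → container 3  [load 2400/2800]
7 containers opened.

7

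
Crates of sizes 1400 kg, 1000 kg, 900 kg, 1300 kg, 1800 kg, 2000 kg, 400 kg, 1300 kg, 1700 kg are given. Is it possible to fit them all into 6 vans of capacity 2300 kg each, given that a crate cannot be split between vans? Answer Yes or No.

A valid assignment using 6 vans:
  van 1: 2000 = 2000
  van 2: 1800 + 400 = 2200
  van 3: 1700 = 1700
  van 4: 1400 + 900 = 2300
  van 5: 1300 + 1000 = 2300
  van 6: 1300 = 1300
Every load is within 2300 kg, so 6 vans suffice.

Yes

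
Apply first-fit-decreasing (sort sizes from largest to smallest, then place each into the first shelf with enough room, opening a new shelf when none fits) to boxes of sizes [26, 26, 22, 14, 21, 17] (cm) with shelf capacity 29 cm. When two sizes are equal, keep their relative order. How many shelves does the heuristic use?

6

Sorted descending: 26, 26, 22, 21, 17, 14.
  26 → shelf 1 (new)  [load 26/29]
  26 → shelf 2 (new)  [load 26/29]
  22 → shelf 3 (new)  [load 22/29]
  21 → shelf 4 (new)  [load 21/29]
  17 → shelf 5 (new)  [load 17/29]
  14 → shelf 6 (new)  [load 14/29]
6 shelves opened.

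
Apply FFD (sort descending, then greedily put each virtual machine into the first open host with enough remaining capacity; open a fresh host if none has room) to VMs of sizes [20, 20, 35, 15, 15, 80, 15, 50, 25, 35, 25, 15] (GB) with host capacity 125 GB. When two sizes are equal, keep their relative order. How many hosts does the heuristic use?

3

Sorted descending: 80, 50, 35, 35, 25, 25, 20, 20, 15, 15, 15, 15.
  80 → host 1 (new)  [load 80/125]
  50 → host 2 (new)  [load 50/125]
  35 → host 1  [load 115/125]
  35 → host 2  [load 85/125]
  25 → host 2  [load 110/125]
  25 → host 3 (new)  [load 25/125]
  20 → host 3  [load 45/125]
  20 → host 3  [load 65/125]
  15 → host 2  [load 125/125]
  15 → host 3  [load 80/125]
  15 → host 3  [load 95/125]
  15 → host 3  [load 110/125]
3 hosts opened.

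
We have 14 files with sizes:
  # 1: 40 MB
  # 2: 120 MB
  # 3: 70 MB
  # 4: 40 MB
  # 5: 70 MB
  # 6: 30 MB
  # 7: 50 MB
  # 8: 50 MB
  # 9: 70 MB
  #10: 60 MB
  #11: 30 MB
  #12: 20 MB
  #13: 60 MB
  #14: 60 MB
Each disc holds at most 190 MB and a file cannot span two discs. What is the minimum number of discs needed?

Total = 120 + 70 + 70 + 70 + 60 + 60 + 60 + 50 + 50 + 40 + 40 + 30 + 30 + 20 = 770 MB.
Lower bound: ⌈770/190⌉ = 5 discs.
A packing using 5 discs:
  disc 1: 120 + 70 = 190
  disc 2: 70 + 70 + 50 = 190
  disc 3: 60 + 60 + 60 = 180
  disc 4: 50 + 40 + 40 + 30 + 30 = 190
  disc 5: 20 = 20
This matches the lower bound, so 5 is optimal.

5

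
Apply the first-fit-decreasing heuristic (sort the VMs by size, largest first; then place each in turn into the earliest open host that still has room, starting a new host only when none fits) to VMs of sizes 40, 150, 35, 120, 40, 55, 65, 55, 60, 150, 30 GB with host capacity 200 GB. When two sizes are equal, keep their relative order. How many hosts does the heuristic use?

5

Sorted descending: 150, 150, 120, 65, 60, 55, 55, 40, 40, 35, 30.
  150 → host 1 (new)  [load 150/200]
  150 → host 2 (new)  [load 150/200]
  120 → host 3 (new)  [load 120/200]
  65 → host 3  [load 185/200]
  60 → host 4 (new)  [load 60/200]
  55 → host 4  [load 115/200]
  55 → host 4  [load 170/200]
  40 → host 1  [load 190/200]
  40 → host 2  [load 190/200]
  35 → host 5 (new)  [load 35/200]
  30 → host 4  [load 200/200]
5 hosts opened.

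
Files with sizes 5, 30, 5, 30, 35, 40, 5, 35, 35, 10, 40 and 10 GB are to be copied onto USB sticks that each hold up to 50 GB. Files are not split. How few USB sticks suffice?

7

Total = 40 + 40 + 35 + 35 + 35 + 30 + 30 + 10 + 10 + 5 + 5 + 5 = 280 GB.
Lower bound: ⌈280/50⌉ = 6 USB sticks.
Also, 7 files each exceed 25 GB, and no two of those can share a USB stick, so at least 7 USB sticks are needed.
A packing using 7 USB sticks:
  USB stick 1: 40 + 10 = 50
  USB stick 2: 40 + 10 = 50
  USB stick 3: 35 + 5 + 5 + 5 = 50
  USB stick 4: 35 = 35
  USB stick 5: 35 = 35
  USB stick 6: 30 = 30
  USB stick 7: 30 = 30
This matches the lower bound, so 7 is optimal.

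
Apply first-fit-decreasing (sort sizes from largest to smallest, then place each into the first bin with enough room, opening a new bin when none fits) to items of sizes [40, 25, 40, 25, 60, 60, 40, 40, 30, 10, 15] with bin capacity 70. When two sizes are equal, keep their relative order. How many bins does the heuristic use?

6

Sorted descending: 60, 60, 40, 40, 40, 40, 30, 25, 25, 15, 10.
  60 → bin 1 (new)  [load 60/70]
  60 → bin 2 (new)  [load 60/70]
  40 → bin 3 (new)  [load 40/70]
  40 → bin 4 (new)  [load 40/70]
  40 → bin 5 (new)  [load 40/70]
  40 → bin 6 (new)  [load 40/70]
  30 → bin 3  [load 70/70]
  25 → bin 4  [load 65/70]
  25 → bin 5  [load 65/70]
  15 → bin 6  [load 55/70]
  10 → bin 1  [load 70/70]
6 bins opened.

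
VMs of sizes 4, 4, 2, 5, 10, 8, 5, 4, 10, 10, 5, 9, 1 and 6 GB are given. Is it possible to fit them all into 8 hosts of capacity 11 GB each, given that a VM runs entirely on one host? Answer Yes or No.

No

Total = 83 GB; ⌈83/11⌉ = 8.
The bound of 8 does not rule out 8, but exhaustive search shows no assignment into 8 hosts of capacity 11 GB exists — the minimum is 9.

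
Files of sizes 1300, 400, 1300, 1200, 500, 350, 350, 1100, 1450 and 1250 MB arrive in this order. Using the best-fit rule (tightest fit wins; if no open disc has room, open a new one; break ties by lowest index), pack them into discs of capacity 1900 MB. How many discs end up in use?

  1300 → disc 1 (new)  [load 1300/1900]
  400 → disc 1  [load 1700/1900]
  1300 → disc 2 (new)  [load 1300/1900]
  1200 → disc 3 (new)  [load 1200/1900]
  500 → disc 2  [load 1800/1900]
  350 → disc 3  [load 1550/1900]
  350 → disc 3  [load 1900/1900]
  1100 → disc 4 (new)  [load 1100/1900]
  1450 → disc 5 (new)  [load 1450/1900]
  1250 → disc 6 (new)  [load 1250/1900]
6 discs opened.

6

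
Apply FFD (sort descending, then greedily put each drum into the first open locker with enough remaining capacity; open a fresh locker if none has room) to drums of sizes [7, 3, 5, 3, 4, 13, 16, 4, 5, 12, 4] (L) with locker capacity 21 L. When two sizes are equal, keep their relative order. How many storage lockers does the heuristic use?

Sorted descending: 16, 13, 12, 7, 5, 5, 4, 4, 4, 3, 3.
  16 → locker 1 (new)  [load 16/21]
  13 → locker 2 (new)  [load 13/21]
  12 → locker 3 (new)  [load 12/21]
  7 → locker 2  [load 20/21]
  5 → locker 1  [load 21/21]
  5 → locker 3  [load 17/21]
  4 → locker 3  [load 21/21]
  4 → locker 4 (new)  [load 4/21]
  4 → locker 4  [load 8/21]
  3 → locker 4  [load 11/21]
  3 → locker 4  [load 14/21]
4 storage lockers opened.

4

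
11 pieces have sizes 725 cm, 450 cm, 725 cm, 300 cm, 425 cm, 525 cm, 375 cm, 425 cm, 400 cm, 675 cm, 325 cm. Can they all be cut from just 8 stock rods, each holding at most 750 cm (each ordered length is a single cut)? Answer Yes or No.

No

Total = 5350 cm; ⌈5350/750⌉ = 8.
The bound of 8 does not rule out 8, but exhaustive search shows no assignment into 8 stock rods of capacity 750 cm exists — the minimum is 9.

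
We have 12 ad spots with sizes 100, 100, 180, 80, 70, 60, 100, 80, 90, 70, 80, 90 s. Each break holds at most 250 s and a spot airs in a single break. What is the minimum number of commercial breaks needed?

Total = 180 + 100 + 100 + 100 + 90 + 90 + 80 + 80 + 80 + 70 + 70 + 60 = 1100 s.
Lower bound: ⌈1100/250⌉ = 5 commercial breaks.
A packing using 5 commercial breaks:
  break 1: 180 + 70 = 250
  break 2: 100 + 100 = 200
  break 3: 100 + 90 + 60 = 250
  break 4: 90 + 80 + 80 = 250
  break 5: 80 + 70 = 150
This matches the lower bound, so 5 is optimal.

5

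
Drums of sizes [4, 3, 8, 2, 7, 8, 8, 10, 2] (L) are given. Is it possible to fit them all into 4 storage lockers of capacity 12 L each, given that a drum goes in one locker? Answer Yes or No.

No

Total = 52 L; ⌈52/12⌉ = 5.
At least 5 storage lockers are required, but only 4 are allowed.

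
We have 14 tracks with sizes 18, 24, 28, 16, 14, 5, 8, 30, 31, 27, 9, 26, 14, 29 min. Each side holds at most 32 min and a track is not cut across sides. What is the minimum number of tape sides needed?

Total = 31 + 30 + 29 + 28 + 27 + 26 + 24 + 18 + 16 + 14 + 14 + 9 + 8 + 5 = 279 min.
Lower bound: ⌈279/32⌉ = 9 tape sides.
A packing using 10 tape sides:
  side 1: 31 = 31
  side 2: 30 = 30
  side 3: 29 = 29
  side 4: 28 = 28
  side 5: 27 + 5 = 32
  side 6: 26 = 26
  side 7: 24 + 8 = 32
  side 8: 18 + 14 = 32
  side 9: 16 + 14 = 30
  side 10: 9 = 9
No arrangement into 9 tape sides stays within capacity, so 10 is optimal.

10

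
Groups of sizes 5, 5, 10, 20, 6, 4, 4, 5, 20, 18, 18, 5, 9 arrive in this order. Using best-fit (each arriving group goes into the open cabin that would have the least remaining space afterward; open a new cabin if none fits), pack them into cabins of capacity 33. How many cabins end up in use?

5

  5 → cabin 1 (new)  [load 5/33]
  5 → cabin 1  [load 10/33]
  10 → cabin 1  [load 20/33]
  20 → cabin 2 (new)  [load 20/33]
  6 → cabin 1  [load 26/33]
  4 → cabin 1  [load 30/33]
  4 → cabin 2  [load 24/33]
  5 → cabin 2  [load 29/33]
  20 → cabin 3 (new)  [load 20/33]
  18 → cabin 4 (new)  [load 18/33]
  18 → cabin 5 (new)  [load 18/33]
  5 → cabin 3  [load 25/33]
  9 → cabin 4  [load 27/33]
5 cabins opened.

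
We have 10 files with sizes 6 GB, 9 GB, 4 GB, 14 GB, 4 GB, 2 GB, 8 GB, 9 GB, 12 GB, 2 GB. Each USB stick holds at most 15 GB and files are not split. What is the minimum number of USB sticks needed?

Total = 14 + 12 + 9 + 9 + 8 + 6 + 4 + 4 + 2 + 2 = 70 GB.
Lower bound: ⌈70/15⌉ = 5 USB sticks.
A packing using 5 USB sticks:
  USB stick 1: 14 = 14
  USB stick 2: 12 + 2 = 14
  USB stick 3: 9 + 6 = 15
  USB stick 4: 9 + 4 + 2 = 15
  USB stick 5: 8 + 4 = 12
This matches the lower bound, so 5 is optimal.

5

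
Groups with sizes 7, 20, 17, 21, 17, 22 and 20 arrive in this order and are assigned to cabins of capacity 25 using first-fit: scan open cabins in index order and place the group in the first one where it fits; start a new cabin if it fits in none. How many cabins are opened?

  7 → cabin 1 (new)  [load 7/25]
  20 → cabin 2 (new)  [load 20/25]
  17 → cabin 1  [load 24/25]
  21 → cabin 3 (new)  [load 21/25]
  17 → cabin 4 (new)  [load 17/25]
  22 → cabin 5 (new)  [load 22/25]
  20 → cabin 6 (new)  [load 20/25]
6 cabins opened.

6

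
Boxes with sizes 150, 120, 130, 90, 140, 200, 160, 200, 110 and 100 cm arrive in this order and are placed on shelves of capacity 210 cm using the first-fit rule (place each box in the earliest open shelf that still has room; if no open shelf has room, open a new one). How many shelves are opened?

  150 → shelf 1 (new)  [load 150/210]
  120 → shelf 2 (new)  [load 120/210]
  130 → shelf 3 (new)  [load 130/210]
  90 → shelf 2  [load 210/210]
  140 → shelf 4 (new)  [load 140/210]
  200 → shelf 5 (new)  [load 200/210]
  160 → shelf 6 (new)  [load 160/210]
  200 → shelf 7 (new)  [load 200/210]
  110 → shelf 8 (new)  [load 110/210]
  100 → shelf 8  [load 210/210]
8 shelves opened.

8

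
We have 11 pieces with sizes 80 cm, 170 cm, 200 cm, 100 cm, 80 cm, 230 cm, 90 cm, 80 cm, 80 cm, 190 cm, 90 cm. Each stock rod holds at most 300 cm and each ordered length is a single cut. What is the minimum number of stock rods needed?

6

Total = 230 + 200 + 190 + 170 + 100 + 90 + 90 + 80 + 80 + 80 + 80 = 1390 cm.
Lower bound: ⌈1390/300⌉ = 5 stock rods.
A packing using 6 stock rods:
  stock rod 1: 230 = 230
  stock rod 2: 200 + 100 = 300
  stock rod 3: 190 + 90 = 280
  stock rod 4: 170 + 90 = 260
  stock rod 5: 80 + 80 + 80 = 240
  stock rod 6: 80 = 80
No arrangement into 5 stock rods stays within capacity, so 6 is optimal.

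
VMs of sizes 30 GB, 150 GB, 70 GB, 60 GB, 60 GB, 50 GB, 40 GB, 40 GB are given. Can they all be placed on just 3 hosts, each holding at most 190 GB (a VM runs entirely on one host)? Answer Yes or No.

Yes

A valid assignment using 3 hosts:
  host 1: 150 + 40 = 190
  host 2: 70 + 60 + 60 = 190
  host 3: 50 + 40 + 30 = 120
Every load is within 190 GB, so 3 hosts suffice.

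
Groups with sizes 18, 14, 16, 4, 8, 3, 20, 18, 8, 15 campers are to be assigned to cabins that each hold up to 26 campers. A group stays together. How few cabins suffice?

6

Total = 20 + 18 + 18 + 16 + 15 + 14 + 8 + 8 + 4 + 3 = 124 campers.
Lower bound: ⌈124/26⌉ = 5 cabins.
Also, 6 groups each exceed 13 campers, and no two of those can share a cabin, so at least 6 cabins are needed.
A packing using 6 cabins:
  cabin 1: 20 + 4 = 24
  cabin 2: 18 + 8 = 26
  cabin 3: 18 + 8 = 26
  cabin 4: 16 + 3 = 19
  cabin 5: 15 = 15
  cabin 6: 14 = 14
This matches the lower bound, so 6 is optimal.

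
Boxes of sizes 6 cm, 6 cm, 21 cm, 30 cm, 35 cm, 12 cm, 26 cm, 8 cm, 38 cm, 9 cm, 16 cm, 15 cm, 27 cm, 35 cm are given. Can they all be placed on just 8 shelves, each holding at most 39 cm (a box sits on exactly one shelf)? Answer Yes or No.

A valid assignment using 8 shelves:
  shelf 1: 38 = 38
  shelf 2: 35 = 35
  shelf 3: 35 = 35
  shelf 4: 30 + 9 = 39
  shelf 5: 27 + 12 = 39
  shelf 6: 26 + 8 = 34
  shelf 7: 21 + 16 = 37
  shelf 8: 15 + 6 + 6 = 27
Every load is within 39 cm, so 8 shelves suffice.

Yes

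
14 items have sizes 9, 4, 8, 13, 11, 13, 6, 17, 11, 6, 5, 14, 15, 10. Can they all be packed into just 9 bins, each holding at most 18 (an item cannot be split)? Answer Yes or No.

A valid assignment using 9 bins:
  bin 1: 17 = 17
  bin 2: 15 = 15
  bin 3: 14 + 4 = 18
  bin 4: 13 + 5 = 18
  bin 5: 13 = 13
  bin 6: 11 + 6 = 17
  bin 7: 11 + 6 = 17
  bin 8: 10 + 8 = 18
  bin 9: 9 = 9
Every load is within 18, so 9 bins suffice.

Yes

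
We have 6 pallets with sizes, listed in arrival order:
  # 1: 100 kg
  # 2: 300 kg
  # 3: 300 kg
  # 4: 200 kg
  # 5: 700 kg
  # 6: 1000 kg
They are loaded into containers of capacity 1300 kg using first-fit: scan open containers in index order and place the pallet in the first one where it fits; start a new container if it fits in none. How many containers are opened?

3

  100 → container 1 (new)  [load 100/1300]
  300 → container 1  [load 400/1300]
  300 → container 1  [load 700/1300]
  200 → container 1  [load 900/1300]
  700 → container 2 (new)  [load 700/1300]
  1000 → container 3 (new)  [load 1000/1300]
3 containers opened.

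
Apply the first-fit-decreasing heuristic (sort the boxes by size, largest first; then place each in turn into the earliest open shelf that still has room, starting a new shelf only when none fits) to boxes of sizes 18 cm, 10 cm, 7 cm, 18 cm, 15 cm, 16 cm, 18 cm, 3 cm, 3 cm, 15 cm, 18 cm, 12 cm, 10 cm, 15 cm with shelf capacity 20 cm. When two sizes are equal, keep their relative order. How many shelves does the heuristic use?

Sorted descending: 18, 18, 18, 18, 16, 15, 15, 15, 12, 10, 10, 7, 3, 3.
  18 → shelf 1 (new)  [load 18/20]
  18 → shelf 2 (new)  [load 18/20]
  18 → shelf 3 (new)  [load 18/20]
  18 → shelf 4 (new)  [load 18/20]
  16 → shelf 5 (new)  [load 16/20]
  15 → shelf 6 (new)  [load 15/20]
  15 → shelf 7 (new)  [load 15/20]
  15 → shelf 8 (new)  [load 15/20]
  12 → shelf 9 (new)  [load 12/20]
  10 → shelf 10 (new)  [load 10/20]
  10 → shelf 10  [load 20/20]
  7 → shelf 9  [load 19/20]
  3 → shelf 5  [load 19/20]
  3 → shelf 6  [load 18/20]
10 shelves opened.

10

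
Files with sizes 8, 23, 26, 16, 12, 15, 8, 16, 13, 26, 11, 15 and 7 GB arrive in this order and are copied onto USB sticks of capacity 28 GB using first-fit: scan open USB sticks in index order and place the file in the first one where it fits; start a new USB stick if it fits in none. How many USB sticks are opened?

  8 → USB stick 1 (new)  [load 8/28]
  23 → USB stick 2 (new)  [load 23/28]
  26 → USB stick 3 (new)  [load 26/28]
  16 → USB stick 1  [load 24/28]
  12 → USB stick 4 (new)  [load 12/28]
  15 → USB stick 4  [load 27/28]
  8 → USB stick 5 (new)  [load 8/28]
  16 → USB stick 5  [load 24/28]
  13 → USB stick 6 (new)  [load 13/28]
  26 → USB stick 7 (new)  [load 26/28]
  11 → USB stick 6  [load 24/28]
  15 → USB stick 8 (new)  [load 15/28]
  7 → USB stick 8  [load 22/28]
8 USB sticks opened.

8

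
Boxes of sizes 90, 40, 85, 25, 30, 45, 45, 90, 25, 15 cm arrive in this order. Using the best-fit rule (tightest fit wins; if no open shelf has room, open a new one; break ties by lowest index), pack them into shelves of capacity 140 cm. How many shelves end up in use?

  90 → shelf 1 (new)  [load 90/140]
  40 → shelf 1  [load 130/140]
  85 → shelf 2 (new)  [load 85/140]
  25 → shelf 2  [load 110/140]
  30 → shelf 2  [load 140/140]
  45 → shelf 3 (new)  [load 45/140]
  45 → shelf 3  [load 90/140]
  90 → shelf 4 (new)  [load 90/140]
  25 → shelf 3  [load 115/140]
  15 → shelf 3  [load 130/140]
4 shelves opened.

4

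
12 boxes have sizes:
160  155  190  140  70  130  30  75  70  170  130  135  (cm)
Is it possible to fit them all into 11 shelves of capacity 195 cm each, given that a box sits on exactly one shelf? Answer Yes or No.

A valid assignment using 10 shelves:
  shelf 1: 190 = 190
  shelf 2: 170 = 170
  shelf 3: 160 + 30 = 190
  shelf 4: 155 = 155
  shelf 5: 140 = 140
  shelf 6: 135 = 135
  shelf 7: 130 = 130
  shelf 8: 130 = 130
  shelf 9: 75 + 70 = 145
  shelf 10: 70 = 70
That uses only 10 ≤ 11, so 11 shelves are enough.

Yes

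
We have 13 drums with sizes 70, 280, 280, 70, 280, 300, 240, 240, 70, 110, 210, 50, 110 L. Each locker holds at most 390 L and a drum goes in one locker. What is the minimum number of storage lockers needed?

Total = 300 + 280 + 280 + 280 + 240 + 240 + 210 + 110 + 110 + 70 + 70 + 70 + 50 = 2310 L.
Lower bound: ⌈2310/390⌉ = 6 storage lockers.
Also, 7 drums each exceed 195 L, and no two of those can share a locker, so at least 7 storage lockers are needed.
A packing using 7 storage lockers:
  locker 1: 300 + 70 = 370
  locker 2: 280 + 110 = 390
  locker 3: 280 + 110 = 390
  locker 4: 280 + 70 = 350
  locker 5: 240 + 70 + 50 = 360
  locker 6: 240 = 240
  locker 7: 210 = 210
This matches the lower bound, so 7 is optimal.

7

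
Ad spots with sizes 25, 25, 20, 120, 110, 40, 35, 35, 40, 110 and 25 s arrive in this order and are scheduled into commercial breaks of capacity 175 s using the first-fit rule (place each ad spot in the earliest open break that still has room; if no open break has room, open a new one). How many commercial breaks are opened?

4

  25 → break 1 (new)  [load 25/175]
  25 → break 1  [load 50/175]
  20 → break 1  [load 70/175]
  120 → break 2 (new)  [load 120/175]
  110 → break 3 (new)  [load 110/175]
  40 → break 1  [load 110/175]
  35 → break 1  [load 145/175]
  35 → break 2  [load 155/175]
  40 → break 3  [load 150/175]
  110 → break 4 (new)  [load 110/175]
  25 → break 1  [load 170/175]
4 commercial breaks opened.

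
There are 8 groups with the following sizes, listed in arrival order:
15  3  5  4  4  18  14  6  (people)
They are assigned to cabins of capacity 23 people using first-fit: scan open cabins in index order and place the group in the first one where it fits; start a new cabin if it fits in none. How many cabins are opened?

4

  15 → cabin 1 (new)  [load 15/23]
  3 → cabin 1  [load 18/23]
  5 → cabin 1  [load 23/23]
  4 → cabin 2 (new)  [load 4/23]
  4 → cabin 2  [load 8/23]
  18 → cabin 3 (new)  [load 18/23]
  14 → cabin 2  [load 22/23]
  6 → cabin 4 (new)  [load 6/23]
4 cabins opened.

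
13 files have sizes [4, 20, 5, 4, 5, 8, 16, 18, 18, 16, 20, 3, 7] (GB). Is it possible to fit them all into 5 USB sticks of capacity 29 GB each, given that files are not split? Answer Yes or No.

Total = 144 GB; ⌈144/29⌉ = 5.
6 files each exceed half the capacity and cannot share a USB stick, forcing at least 6 USB sticks.
At least 6 USB sticks are required, but only 5 are allowed.

No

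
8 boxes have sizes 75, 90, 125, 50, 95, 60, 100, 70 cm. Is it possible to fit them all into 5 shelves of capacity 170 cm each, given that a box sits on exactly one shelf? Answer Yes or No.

A valid assignment using 5 shelves:
  shelf 1: 125 = 125
  shelf 2: 100 + 70 = 170
  shelf 3: 95 + 75 = 170
  shelf 4: 90 + 60 = 150
  shelf 5: 50 = 50
Every load is within 170 cm, so 5 shelves suffice.

Yes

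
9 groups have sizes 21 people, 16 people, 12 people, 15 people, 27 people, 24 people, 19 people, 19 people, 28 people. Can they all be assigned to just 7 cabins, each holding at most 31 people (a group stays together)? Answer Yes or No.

Yes

A valid assignment using 7 cabins:
  cabin 1: 28 = 28
  cabin 2: 27 = 27
  cabin 3: 24 = 24
  cabin 4: 21 = 21
  cabin 5: 19 + 12 = 31
  cabin 6: 19 = 19
  cabin 7: 16 + 15 = 31
Every load is within 31 people, so 7 cabins suffice.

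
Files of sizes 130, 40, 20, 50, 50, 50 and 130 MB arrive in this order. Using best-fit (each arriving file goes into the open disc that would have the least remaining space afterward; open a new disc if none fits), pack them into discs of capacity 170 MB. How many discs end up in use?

  130 → disc 1 (new)  [load 130/170]
  40 → disc 1  [load 170/170]
  20 → disc 2 (new)  [load 20/170]
  50 → disc 2  [load 70/170]
  50 → disc 2  [load 120/170]
  50 → disc 2  [load 170/170]
  130 → disc 3 (new)  [load 130/170]
3 discs opened.

3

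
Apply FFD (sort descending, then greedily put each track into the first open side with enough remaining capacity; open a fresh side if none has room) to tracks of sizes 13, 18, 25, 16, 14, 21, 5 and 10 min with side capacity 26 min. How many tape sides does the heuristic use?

6

Sorted descending: 25, 21, 18, 16, 14, 13, 10, 5.
  25 → side 1 (new)  [load 25/26]
  21 → side 2 (new)  [load 21/26]
  18 → side 3 (new)  [load 18/26]
  16 → side 4 (new)  [load 16/26]
  14 → side 5 (new)  [load 14/26]
  13 → side 6 (new)  [load 13/26]
  10 → side 4  [load 26/26]
  5 → side 2  [load 26/26]
6 tape sides opened.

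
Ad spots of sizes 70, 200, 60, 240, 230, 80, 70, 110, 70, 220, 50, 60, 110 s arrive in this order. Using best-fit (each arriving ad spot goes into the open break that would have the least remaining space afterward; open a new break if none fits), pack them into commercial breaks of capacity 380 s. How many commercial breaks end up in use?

  70 → break 1 (new)  [load 70/380]
  200 → break 1  [load 270/380]
  60 → break 1  [load 330/380]
  240 → break 2 (new)  [load 240/380]
  230 → break 3 (new)  [load 230/380]
  80 → break 2  [load 320/380]
  70 → break 3  [load 300/380]
  110 → break 4 (new)  [load 110/380]
  70 → break 3  [load 370/380]
  220 → break 4  [load 330/380]
  50 → break 1  [load 380/380]
  60 → break 2  [load 380/380]
  110 → break 5 (new)  [load 110/380]
5 commercial breaks opened.

5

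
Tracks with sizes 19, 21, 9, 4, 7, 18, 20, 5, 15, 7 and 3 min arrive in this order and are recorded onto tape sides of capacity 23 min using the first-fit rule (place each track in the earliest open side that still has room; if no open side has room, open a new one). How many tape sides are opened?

6

  19 → side 1 (new)  [load 19/23]
  21 → side 2 (new)  [load 21/23]
  9 → side 3 (new)  [load 9/23]
  4 → side 1  [load 23/23]
  7 → side 3  [load 16/23]
  18 → side 4 (new)  [load 18/23]
  20 → side 5 (new)  [load 20/23]
  5 → side 3  [load 21/23]
  15 → side 6 (new)  [load 15/23]
  7 → side 6  [load 22/23]
  3 → side 4  [load 21/23]
6 tape sides opened.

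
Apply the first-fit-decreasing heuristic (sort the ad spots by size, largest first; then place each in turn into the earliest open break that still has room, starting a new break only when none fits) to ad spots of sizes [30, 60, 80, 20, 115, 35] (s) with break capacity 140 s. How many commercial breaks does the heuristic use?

3

Sorted descending: 115, 80, 60, 35, 30, 20.
  115 → break 1 (new)  [load 115/140]
  80 → break 2 (new)  [load 80/140]
  60 → break 2  [load 140/140]
  35 → break 3 (new)  [load 35/140]
  30 → break 3  [load 65/140]
  20 → break 1  [load 135/140]
3 commercial breaks opened.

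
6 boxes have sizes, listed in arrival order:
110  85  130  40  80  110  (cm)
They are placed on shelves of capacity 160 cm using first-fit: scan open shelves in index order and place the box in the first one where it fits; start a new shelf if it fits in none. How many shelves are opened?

5

  110 → shelf 1 (new)  [load 110/160]
  85 → shelf 2 (new)  [load 85/160]
  130 → shelf 3 (new)  [load 130/160]
  40 → shelf 1  [load 150/160]
  80 → shelf 4 (new)  [load 80/160]
  110 → shelf 5 (new)  [load 110/160]
5 shelves opened.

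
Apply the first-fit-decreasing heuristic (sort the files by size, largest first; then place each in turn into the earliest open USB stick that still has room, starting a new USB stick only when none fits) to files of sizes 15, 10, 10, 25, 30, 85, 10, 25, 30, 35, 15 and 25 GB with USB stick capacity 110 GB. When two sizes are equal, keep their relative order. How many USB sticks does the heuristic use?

3

Sorted descending: 85, 35, 30, 30, 25, 25, 25, 15, 15, 10, 10, 10.
  85 → USB stick 1 (new)  [load 85/110]
  35 → USB stick 2 (new)  [load 35/110]
  30 → USB stick 2  [load 65/110]
  30 → USB stick 2  [load 95/110]
  25 → USB stick 1  [load 110/110]
  25 → USB stick 3 (new)  [load 25/110]
  25 → USB stick 3  [load 50/110]
  15 → USB stick 2  [load 110/110]
  15 → USB stick 3  [load 65/110]
  10 → USB stick 3  [load 75/110]
  10 → USB stick 3  [load 85/110]
  10 → USB stick 3  [load 95/110]
3 USB sticks opened.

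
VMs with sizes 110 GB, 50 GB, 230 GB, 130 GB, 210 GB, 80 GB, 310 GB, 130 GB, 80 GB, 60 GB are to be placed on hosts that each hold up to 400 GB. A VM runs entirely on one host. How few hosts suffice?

4

Total = 310 + 230 + 210 + 130 + 130 + 110 + 80 + 80 + 60 + 50 = 1390 GB.
Lower bound: ⌈1390/400⌉ = 4 hosts.
A packing using 4 hosts:
  host 1: 310 + 80 = 390
  host 2: 230 + 130 = 360
  host 3: 210 + 130 + 60 = 400
  host 4: 110 + 80 + 50 = 240
This matches the lower bound, so 4 is optimal.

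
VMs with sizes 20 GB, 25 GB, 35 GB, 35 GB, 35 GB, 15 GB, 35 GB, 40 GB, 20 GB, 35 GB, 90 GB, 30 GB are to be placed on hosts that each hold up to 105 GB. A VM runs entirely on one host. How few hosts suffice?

4

Total = 90 + 40 + 35 + 35 + 35 + 35 + 35 + 30 + 25 + 20 + 20 + 15 = 415 GB.
Lower bound: ⌈415/105⌉ = 4 hosts.
A packing using 4 hosts:
  host 1: 90 + 15 = 105
  host 2: 40 + 35 + 30 = 105
  host 3: 35 + 35 + 35 = 105
  host 4: 35 + 25 + 20 + 20 = 100
This matches the lower bound, so 4 is optimal.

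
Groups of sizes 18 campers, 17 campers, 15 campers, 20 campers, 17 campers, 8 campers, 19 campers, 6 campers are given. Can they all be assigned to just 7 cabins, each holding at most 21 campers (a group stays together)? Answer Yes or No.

A valid assignment using 7 cabins:
  cabin 1: 20 = 20
  cabin 2: 19 = 19
  cabin 3: 18 = 18
  cabin 4: 17 = 17
  cabin 5: 17 = 17
  cabin 6: 15 + 6 = 21
  cabin 7: 8 = 8
Every load is within 21 campers, so 7 cabins suffice.

Yes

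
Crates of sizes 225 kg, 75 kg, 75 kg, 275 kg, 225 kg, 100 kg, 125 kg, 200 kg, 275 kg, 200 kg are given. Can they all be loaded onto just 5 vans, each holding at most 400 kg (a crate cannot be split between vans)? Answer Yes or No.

Yes

A valid assignment using 5 vans:
  van 1: 275 + 125 = 400
  van 2: 275 + 100 = 375
  van 3: 225 + 75 + 75 = 375
  van 4: 225 = 225
  van 5: 200 + 200 = 400
Every load is within 400 kg, so 5 vans suffice.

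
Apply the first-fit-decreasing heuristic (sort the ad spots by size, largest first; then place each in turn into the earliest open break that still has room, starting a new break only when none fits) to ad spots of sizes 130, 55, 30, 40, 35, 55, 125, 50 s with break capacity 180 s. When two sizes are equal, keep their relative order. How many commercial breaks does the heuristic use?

Sorted descending: 130, 125, 55, 55, 50, 40, 35, 30.
  130 → break 1 (new)  [load 130/180]
  125 → break 2 (new)  [load 125/180]
  55 → break 2  [load 180/180]
  55 → break 3 (new)  [load 55/180]
  50 → break 1  [load 180/180]
  40 → break 3  [load 95/180]
  35 → break 3  [load 130/180]
  30 → break 3  [load 160/180]
3 commercial breaks opened.

3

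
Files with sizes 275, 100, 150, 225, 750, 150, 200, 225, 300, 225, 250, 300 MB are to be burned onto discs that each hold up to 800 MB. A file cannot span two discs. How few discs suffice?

4

Total = 750 + 300 + 300 + 275 + 250 + 225 + 225 + 225 + 200 + 150 + 150 + 100 = 3150 MB.
Lower bound: ⌈3150/800⌉ = 4 discs.
A packing using 4 discs:
  disc 1: 750 = 750
  disc 2: 300 + 300 + 200 = 800
  disc 3: 275 + 225 + 150 + 150 = 800
  disc 4: 250 + 225 + 225 + 100 = 800
This matches the lower bound, so 4 is optimal.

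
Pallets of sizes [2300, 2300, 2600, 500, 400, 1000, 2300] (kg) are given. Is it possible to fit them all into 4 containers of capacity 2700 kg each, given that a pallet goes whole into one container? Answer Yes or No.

Total = 11400 kg; ⌈11400/2700⌉ = 5.
At least 5 containers are required, but only 4 are allowed.

No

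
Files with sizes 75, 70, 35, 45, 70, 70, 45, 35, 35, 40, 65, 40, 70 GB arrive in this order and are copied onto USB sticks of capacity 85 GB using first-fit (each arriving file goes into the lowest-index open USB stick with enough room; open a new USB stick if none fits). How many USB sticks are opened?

10

  75 → USB stick 1 (new)  [load 75/85]
  70 → USB stick 2 (new)  [load 70/85]
  35 → USB stick 3 (new)  [load 35/85]
  45 → USB stick 3  [load 80/85]
  70 → USB stick 4 (new)  [load 70/85]
  70 → USB stick 5 (new)  [load 70/85]
  45 → USB stick 6 (new)  [load 45/85]
  35 → USB stick 6  [load 80/85]
  35 → USB stick 7 (new)  [load 35/85]
  40 → USB stick 7  [load 75/85]
  65 → USB stick 8 (new)  [load 65/85]
  40 → USB stick 9 (new)  [load 40/85]
  70 → USB stick 10 (new)  [load 70/85]
10 USB sticks opened.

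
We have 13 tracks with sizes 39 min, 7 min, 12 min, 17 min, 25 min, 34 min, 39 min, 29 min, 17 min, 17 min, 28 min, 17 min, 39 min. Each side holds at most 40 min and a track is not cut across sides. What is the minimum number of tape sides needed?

9

Total = 39 + 39 + 39 + 34 + 29 + 28 + 25 + 17 + 17 + 17 + 17 + 12 + 7 = 320 min.
Lower bound: ⌈320/40⌉ = 8 tape sides.
A packing using 9 tape sides:
  side 1: 39 = 39
  side 2: 39 = 39
  side 3: 39 = 39
  side 4: 34 = 34
  side 5: 29 + 7 = 36
  side 6: 28 + 12 = 40
  side 7: 25 = 25
  side 8: 17 + 17 = 34
  side 9: 17 + 17 = 34
No arrangement into 8 tape sides stays within capacity, so 9 is optimal.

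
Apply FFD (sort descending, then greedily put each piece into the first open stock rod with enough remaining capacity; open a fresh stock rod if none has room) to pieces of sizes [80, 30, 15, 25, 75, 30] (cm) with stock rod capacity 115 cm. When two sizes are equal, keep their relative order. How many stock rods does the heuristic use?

3

Sorted descending: 80, 75, 30, 30, 25, 15.
  80 → stock rod 1 (new)  [load 80/115]
  75 → stock rod 2 (new)  [load 75/115]
  30 → stock rod 1  [load 110/115]
  30 → stock rod 2  [load 105/115]
  25 → stock rod 3 (new)  [load 25/115]
  15 → stock rod 3  [load 40/115]
3 stock rods opened.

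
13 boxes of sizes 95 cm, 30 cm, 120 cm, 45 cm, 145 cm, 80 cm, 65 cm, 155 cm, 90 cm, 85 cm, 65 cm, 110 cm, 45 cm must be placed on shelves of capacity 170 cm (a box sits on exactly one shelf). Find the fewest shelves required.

8

Total = 155 + 145 + 120 + 110 + 95 + 90 + 85 + 80 + 65 + 65 + 45 + 45 + 30 = 1130 cm.
Lower bound: ⌈1130/170⌉ = 7 shelves.
A packing using 8 shelves:
  shelf 1: 155 = 155
  shelf 2: 145 = 145
  shelf 3: 120 + 45 = 165
  shelf 4: 110 + 45 = 155
  shelf 5: 95 + 65 = 160
  shelf 6: 90 + 80 = 170
  shelf 7: 85 + 65 = 150
  shelf 8: 30 = 30
No arrangement into 7 shelves stays within capacity, so 8 is optimal.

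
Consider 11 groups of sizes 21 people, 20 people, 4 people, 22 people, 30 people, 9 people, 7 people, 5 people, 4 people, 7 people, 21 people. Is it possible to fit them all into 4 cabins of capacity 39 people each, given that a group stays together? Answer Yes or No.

No

Total = 150 people; ⌈150/39⌉ = 4.
5 groups each exceed half the capacity and cannot share a cabin, forcing at least 5 cabins.
At least 5 cabins are required, but only 4 are allowed.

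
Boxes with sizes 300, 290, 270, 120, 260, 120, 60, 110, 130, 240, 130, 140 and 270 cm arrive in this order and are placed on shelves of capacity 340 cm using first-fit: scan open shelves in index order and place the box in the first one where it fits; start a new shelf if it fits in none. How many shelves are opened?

  300 → shelf 1 (new)  [load 300/340]
  290 → shelf 2 (new)  [load 290/340]
  270 → shelf 3 (new)  [load 270/340]
  120 → shelf 4 (new)  [load 120/340]
  260 → shelf 5 (new)  [load 260/340]
  120 → shelf 4  [load 240/340]
  60 → shelf 3  [load 330/340]
  110 → shelf 6 (new)  [load 110/340]
  130 → shelf 6  [load 240/340]
  240 → shelf 7 (new)  [load 240/340]
  130 → shelf 8 (new)  [load 130/340]
  140 → shelf 8  [load 270/340]
  270 → shelf 9 (new)  [load 270/340]
9 shelves opened.

9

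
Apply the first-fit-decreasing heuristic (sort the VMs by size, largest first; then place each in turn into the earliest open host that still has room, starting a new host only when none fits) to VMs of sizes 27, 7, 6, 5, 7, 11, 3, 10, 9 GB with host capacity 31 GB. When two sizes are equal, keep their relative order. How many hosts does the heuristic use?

Sorted descending: 27, 11, 10, 9, 7, 7, 6, 5, 3.
  27 → host 1 (new)  [load 27/31]
  11 → host 2 (new)  [load 11/31]
  10 → host 2  [load 21/31]
  9 → host 2  [load 30/31]
  7 → host 3 (new)  [load 7/31]
  7 → host 3  [load 14/31]
  6 → host 3  [load 20/31]
  5 → host 3  [load 25/31]
  3 → host 1  [load 30/31]
3 hosts opened.

3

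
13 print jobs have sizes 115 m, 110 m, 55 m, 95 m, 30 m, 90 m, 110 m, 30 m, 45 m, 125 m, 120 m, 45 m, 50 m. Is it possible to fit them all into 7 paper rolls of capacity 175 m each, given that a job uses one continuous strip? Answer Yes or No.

Yes

A valid assignment using 7 paper rolls:
  roll 1: 125 + 50 = 175
  roll 2: 120 + 55 = 175
  roll 3: 115 + 45 = 160
  roll 4: 110 + 45 = 155
  roll 5: 110 + 30 + 30 = 170
  roll 6: 95 = 95
  roll 7: 90 = 90
Every load is within 175 m, so 7 paper rolls suffice.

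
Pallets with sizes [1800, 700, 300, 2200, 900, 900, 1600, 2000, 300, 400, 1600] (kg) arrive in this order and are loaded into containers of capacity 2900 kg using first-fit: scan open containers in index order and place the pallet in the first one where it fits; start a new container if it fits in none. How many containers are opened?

  1800 → container 1 (new)  [load 1800/2900]
  700 → container 1  [load 2500/2900]
  300 → container 1  [load 2800/2900]
  2200 → container 2 (new)  [load 2200/2900]
  900 → container 3 (new)  [load 900/2900]
  900 → container 3  [load 1800/2900]
  1600 → container 4 (new)  [load 1600/2900]
  2000 → container 5 (new)  [load 2000/2900]
  300 → container 2  [load 2500/2900]
  400 → container 2  [load 2900/2900]
  1600 → container 6 (new)  [load 1600/2900]
6 containers opened.

6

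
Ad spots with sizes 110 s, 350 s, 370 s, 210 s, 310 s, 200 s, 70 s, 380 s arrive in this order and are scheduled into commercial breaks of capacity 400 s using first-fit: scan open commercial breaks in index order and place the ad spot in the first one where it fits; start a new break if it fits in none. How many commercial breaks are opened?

6

  110 → break 1 (new)  [load 110/400]
  350 → break 2 (new)  [load 350/400]
  370 → break 3 (new)  [load 370/400]
  210 → break 1  [load 320/400]
  310 → break 4 (new)  [load 310/400]
  200 → break 5 (new)  [load 200/400]
  70 → break 1  [load 390/400]
  380 → break 6 (new)  [load 380/400]
6 commercial breaks opened.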